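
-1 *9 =-9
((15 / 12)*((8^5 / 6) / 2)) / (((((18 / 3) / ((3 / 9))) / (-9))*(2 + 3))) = -1024 / 3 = -341.33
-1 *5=-5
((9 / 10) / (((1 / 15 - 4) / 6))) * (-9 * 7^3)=250047 / 59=4238.08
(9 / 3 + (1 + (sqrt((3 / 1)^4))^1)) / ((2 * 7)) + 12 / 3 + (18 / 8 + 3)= 285 / 28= 10.18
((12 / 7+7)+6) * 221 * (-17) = -55281.57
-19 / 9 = -2.11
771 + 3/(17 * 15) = 65536/85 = 771.01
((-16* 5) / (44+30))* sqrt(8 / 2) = -80 / 37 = -2.16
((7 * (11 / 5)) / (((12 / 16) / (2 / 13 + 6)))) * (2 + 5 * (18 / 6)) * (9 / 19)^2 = 2261952 / 4693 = 481.98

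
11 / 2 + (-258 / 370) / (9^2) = 54859 / 9990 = 5.49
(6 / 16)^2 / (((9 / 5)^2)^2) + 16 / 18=42097 / 46656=0.90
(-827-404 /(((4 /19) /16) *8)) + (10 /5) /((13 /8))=-60629 /13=-4663.77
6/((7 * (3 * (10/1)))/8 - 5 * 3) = 8/15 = 0.53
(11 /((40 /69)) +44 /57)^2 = 2027070529 /5198400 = 389.94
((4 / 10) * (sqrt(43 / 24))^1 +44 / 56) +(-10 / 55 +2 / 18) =sqrt(258) / 30 +991 / 1386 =1.25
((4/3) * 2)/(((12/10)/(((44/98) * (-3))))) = -440/147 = -2.99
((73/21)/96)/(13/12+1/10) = 365/11928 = 0.03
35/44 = 0.80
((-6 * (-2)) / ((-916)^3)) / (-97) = 3 / 18637950928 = 0.00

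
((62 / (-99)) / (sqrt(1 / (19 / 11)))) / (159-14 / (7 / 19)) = -62 *sqrt(209) / 131769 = -0.01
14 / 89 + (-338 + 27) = -27665 / 89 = -310.84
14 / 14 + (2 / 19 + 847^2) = 13630792 / 19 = 717410.11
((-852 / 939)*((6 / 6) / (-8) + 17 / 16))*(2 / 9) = -355 / 1878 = -0.19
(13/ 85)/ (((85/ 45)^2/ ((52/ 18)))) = 0.12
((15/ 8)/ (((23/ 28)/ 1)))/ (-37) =-105/ 1702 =-0.06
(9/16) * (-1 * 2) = -9/8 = -1.12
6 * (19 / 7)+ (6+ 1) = 23.29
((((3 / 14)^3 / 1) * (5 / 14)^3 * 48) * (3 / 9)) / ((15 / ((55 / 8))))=12375 / 3764768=0.00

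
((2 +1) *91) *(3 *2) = 1638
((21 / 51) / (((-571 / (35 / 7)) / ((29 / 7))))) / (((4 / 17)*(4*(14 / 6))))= -435 / 63952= -0.01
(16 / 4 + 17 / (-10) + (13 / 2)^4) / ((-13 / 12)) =-428967 / 260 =-1649.87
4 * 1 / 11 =4 / 11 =0.36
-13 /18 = -0.72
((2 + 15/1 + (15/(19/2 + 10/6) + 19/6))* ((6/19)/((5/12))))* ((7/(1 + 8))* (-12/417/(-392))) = 17294/18579435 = 0.00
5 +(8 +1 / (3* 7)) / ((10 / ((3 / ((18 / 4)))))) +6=11.54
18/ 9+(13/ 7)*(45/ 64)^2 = 83669/ 28672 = 2.92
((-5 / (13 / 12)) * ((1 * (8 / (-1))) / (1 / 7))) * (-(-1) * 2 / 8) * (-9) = -7560 / 13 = -581.54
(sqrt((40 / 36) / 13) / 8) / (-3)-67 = -67-sqrt(130) / 936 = -67.01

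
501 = 501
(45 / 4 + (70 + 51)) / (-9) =-529 / 36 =-14.69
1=1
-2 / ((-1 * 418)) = 1 / 209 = 0.00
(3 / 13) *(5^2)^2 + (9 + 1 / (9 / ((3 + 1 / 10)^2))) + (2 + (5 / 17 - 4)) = 30350681 / 198900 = 152.59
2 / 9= 0.22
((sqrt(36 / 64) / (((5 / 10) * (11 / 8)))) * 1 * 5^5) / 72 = 3125 / 66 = 47.35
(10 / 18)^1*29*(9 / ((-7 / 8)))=-1160 / 7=-165.71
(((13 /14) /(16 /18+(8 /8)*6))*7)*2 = 117 /62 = 1.89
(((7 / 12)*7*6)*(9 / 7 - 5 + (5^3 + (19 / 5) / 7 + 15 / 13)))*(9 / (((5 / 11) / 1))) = 38778201 / 650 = 59658.77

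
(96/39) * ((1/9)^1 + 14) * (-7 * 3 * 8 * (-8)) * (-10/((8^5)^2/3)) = -4445/3407872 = -0.00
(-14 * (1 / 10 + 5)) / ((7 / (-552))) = 28152 / 5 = 5630.40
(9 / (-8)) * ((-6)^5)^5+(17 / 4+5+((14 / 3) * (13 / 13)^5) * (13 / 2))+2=383808888404050969075 / 12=31984074033670914089.58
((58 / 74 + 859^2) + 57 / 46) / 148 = 1255876905 / 251896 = 4985.70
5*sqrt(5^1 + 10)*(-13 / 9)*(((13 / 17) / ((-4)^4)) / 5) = -169*sqrt(15) / 39168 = -0.02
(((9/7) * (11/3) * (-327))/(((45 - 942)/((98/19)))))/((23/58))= 2920764/130663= 22.35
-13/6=-2.17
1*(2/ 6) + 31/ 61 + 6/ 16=1781/ 1464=1.22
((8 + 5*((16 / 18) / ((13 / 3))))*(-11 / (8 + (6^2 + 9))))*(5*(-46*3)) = 890560 / 689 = 1292.54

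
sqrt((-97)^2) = 97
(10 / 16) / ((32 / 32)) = 5 / 8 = 0.62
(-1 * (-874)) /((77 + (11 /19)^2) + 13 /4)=1262056 /116365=10.85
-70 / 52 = -35 / 26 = -1.35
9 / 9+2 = 3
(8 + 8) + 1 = 17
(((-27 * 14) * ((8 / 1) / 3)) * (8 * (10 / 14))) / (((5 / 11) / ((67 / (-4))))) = 212256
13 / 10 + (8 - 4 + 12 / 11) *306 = 171503 / 110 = 1559.12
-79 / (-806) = 79 / 806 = 0.10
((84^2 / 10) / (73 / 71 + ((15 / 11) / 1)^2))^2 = 292933160289 / 4906225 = 59706.43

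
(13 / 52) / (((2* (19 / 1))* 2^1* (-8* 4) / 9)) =-0.00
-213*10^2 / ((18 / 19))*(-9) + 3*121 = 202713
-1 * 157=-157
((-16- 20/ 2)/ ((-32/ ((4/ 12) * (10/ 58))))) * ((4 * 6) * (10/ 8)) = 325/ 232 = 1.40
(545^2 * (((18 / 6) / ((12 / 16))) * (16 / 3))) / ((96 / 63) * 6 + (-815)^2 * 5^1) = 133067200 / 69743817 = 1.91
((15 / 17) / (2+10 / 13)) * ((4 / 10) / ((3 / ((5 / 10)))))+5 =3073 / 612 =5.02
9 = 9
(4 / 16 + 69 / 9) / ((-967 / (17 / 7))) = -0.02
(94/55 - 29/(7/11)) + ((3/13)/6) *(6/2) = -437907/10010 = -43.75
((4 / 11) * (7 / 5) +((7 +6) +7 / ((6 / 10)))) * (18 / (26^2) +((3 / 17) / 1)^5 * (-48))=6117651879 / 13197570815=0.46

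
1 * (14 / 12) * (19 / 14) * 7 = 133 / 12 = 11.08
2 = 2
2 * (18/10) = 18/5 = 3.60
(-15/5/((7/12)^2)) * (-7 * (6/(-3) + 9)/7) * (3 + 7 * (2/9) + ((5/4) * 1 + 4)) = 605.14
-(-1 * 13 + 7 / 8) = 97 / 8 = 12.12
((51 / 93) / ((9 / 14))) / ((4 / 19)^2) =42959 / 2232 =19.25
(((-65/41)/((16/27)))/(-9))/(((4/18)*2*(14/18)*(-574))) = -15795/10543232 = -0.00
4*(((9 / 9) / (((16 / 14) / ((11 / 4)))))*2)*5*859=330715 / 4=82678.75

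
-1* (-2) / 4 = 1 / 2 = 0.50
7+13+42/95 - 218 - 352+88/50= -260204/475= -547.80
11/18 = 0.61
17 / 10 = 1.70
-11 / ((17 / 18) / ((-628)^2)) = -78088032 / 17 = -4593413.65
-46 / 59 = -0.78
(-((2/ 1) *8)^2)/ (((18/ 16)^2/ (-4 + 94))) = -163840/ 9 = -18204.44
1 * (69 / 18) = 23 / 6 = 3.83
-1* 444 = -444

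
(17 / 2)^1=8.50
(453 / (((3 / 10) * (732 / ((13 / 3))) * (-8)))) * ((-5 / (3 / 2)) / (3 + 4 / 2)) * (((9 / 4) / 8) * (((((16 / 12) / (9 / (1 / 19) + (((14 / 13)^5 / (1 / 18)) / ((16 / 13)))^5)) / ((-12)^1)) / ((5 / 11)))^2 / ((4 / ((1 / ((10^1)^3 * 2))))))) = 0.00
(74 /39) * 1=74 /39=1.90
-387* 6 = -2322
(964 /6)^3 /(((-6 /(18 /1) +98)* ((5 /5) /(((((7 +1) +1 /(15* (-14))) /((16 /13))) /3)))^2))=6668669965954009 /33492009600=199112.27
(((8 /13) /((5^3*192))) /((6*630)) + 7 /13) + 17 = 17.54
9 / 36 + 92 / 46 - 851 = -3395 / 4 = -848.75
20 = 20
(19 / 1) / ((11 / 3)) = 57 / 11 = 5.18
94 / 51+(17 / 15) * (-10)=-484 / 51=-9.49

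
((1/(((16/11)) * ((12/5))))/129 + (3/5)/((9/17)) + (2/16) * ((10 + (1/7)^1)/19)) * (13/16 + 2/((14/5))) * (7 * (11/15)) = 217827181/23116800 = 9.42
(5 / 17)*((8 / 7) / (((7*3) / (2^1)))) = 0.03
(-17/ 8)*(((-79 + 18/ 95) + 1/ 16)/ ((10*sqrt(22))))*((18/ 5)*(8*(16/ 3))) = 6104547*sqrt(22)/ 52250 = 548.00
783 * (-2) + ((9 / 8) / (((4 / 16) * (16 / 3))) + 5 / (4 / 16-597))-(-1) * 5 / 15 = -358584221 / 229152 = -1564.83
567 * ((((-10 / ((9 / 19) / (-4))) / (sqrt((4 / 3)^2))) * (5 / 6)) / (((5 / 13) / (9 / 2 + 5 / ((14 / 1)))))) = 377910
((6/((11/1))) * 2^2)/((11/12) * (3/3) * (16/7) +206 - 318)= -126/6347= -0.02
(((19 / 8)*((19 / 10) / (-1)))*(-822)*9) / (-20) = -1669.17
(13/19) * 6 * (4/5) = 312/95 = 3.28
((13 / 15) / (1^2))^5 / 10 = 371293 / 7593750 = 0.05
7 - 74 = -67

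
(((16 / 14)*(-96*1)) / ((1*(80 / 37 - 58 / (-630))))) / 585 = -28416 / 341549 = -0.08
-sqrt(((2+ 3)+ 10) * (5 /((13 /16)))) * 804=-16080 * sqrt(39) /13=-7724.58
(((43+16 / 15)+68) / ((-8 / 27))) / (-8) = 15129 / 320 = 47.28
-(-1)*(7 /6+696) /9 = 4183 /54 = 77.46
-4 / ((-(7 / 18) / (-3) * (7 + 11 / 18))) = -3888 / 959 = -4.05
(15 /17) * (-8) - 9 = -273 /17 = -16.06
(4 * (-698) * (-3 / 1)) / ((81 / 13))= 36296 / 27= 1344.30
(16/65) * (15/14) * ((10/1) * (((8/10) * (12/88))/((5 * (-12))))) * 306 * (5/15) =-2448/5005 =-0.49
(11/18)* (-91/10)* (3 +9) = -1001/15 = -66.73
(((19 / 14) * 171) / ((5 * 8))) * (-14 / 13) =-3249 / 520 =-6.25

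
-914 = -914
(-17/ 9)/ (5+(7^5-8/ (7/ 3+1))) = -5/ 44496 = -0.00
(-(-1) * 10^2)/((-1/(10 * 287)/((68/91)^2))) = -189584000/1183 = -160256.97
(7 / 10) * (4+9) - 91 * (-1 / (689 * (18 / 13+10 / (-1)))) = 38519 / 4240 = 9.08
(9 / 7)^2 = 81 / 49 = 1.65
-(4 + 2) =-6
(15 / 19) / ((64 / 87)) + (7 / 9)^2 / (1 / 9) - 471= -5083295 / 10944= -464.48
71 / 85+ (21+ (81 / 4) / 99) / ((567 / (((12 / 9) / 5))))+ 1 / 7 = 523849 / 530145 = 0.99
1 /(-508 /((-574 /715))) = 0.00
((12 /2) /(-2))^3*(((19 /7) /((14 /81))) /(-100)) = 41553 /9800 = 4.24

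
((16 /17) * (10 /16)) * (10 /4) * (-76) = -1900 /17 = -111.76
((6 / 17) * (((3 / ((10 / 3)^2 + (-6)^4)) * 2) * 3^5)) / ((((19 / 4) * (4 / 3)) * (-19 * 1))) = -0.00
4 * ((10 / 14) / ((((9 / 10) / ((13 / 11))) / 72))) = 20800 / 77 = 270.13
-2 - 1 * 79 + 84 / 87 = -2321 / 29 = -80.03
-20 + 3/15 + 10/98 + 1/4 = -19.45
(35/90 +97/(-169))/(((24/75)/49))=-689675/24336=-28.34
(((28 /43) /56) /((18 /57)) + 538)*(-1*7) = -3766.26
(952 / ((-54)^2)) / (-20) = -0.02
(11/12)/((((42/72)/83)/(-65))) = -59345/7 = -8477.86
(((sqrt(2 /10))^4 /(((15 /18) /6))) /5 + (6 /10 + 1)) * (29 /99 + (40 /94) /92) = 32990384 /66886875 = 0.49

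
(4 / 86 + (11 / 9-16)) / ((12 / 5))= -6.14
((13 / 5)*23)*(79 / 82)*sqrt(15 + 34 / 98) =47242*sqrt(47) / 1435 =225.70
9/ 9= 1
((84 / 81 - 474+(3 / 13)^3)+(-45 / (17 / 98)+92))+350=-292808161 / 1008423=-290.36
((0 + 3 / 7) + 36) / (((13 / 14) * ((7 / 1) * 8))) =255 / 364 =0.70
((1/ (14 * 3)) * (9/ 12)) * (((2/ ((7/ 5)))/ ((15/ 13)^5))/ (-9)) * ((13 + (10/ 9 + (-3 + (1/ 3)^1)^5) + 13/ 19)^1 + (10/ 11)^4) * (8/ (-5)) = -5991980466042532/ 22637345534409375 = -0.26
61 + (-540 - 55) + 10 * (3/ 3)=-524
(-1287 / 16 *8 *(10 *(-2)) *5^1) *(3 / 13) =14850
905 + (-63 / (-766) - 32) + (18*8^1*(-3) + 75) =395319 / 766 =516.08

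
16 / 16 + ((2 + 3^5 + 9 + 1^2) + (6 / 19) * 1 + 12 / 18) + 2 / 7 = 102650 / 399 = 257.27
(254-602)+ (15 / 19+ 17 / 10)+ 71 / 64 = -2093959 / 6080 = -344.40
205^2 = 42025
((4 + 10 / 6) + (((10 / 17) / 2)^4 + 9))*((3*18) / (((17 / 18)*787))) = 1.07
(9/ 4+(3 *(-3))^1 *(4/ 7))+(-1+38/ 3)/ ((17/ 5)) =769/ 1428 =0.54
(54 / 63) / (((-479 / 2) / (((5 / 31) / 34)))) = -30 / 1767031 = -0.00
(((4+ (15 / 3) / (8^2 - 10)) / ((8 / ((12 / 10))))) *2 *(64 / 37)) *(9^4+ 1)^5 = 25839205074111026314.69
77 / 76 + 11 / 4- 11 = -275 / 38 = -7.24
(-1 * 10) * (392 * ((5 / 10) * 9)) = -17640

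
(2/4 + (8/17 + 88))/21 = 3025/714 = 4.24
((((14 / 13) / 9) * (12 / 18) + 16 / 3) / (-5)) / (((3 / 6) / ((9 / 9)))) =-760 / 351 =-2.17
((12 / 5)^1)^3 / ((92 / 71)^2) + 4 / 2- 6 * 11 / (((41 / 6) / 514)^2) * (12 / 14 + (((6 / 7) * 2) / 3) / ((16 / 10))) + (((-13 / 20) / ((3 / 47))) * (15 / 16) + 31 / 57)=-1287095987410822777 / 2838482808000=-453445.05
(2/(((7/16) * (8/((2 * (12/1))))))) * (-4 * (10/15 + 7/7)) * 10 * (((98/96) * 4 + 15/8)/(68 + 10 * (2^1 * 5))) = -14300/441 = -32.43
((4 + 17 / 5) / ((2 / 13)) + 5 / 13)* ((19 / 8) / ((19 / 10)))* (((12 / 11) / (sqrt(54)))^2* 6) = 1146 / 143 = 8.01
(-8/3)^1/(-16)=1/6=0.17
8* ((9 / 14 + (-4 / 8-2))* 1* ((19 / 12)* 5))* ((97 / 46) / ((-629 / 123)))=4911595 / 101269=48.50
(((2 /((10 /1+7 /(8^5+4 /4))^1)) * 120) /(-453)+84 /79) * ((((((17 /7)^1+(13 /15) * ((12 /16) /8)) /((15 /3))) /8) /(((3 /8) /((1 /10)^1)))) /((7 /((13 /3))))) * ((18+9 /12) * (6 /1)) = 36080810238681 /30647324501920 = 1.18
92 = 92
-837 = -837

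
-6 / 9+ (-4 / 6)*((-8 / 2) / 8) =-1 / 3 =-0.33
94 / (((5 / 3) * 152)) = 0.37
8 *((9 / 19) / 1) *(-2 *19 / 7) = -144 / 7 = -20.57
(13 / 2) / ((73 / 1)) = 13 / 146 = 0.09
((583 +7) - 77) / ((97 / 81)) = 41553 / 97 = 428.38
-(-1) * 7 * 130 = 910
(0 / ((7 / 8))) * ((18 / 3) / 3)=0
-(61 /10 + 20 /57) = -3677 /570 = -6.45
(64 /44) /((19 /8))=128 /209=0.61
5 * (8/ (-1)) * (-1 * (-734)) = -29360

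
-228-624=-852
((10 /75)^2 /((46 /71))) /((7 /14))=284 /5175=0.05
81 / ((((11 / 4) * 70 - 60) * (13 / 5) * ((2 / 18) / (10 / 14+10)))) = 22.67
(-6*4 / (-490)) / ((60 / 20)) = 4 / 245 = 0.02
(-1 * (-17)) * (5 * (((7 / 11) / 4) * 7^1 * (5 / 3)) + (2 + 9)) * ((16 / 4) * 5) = 6895.30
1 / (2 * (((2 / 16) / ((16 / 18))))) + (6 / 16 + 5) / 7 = 2179 / 504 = 4.32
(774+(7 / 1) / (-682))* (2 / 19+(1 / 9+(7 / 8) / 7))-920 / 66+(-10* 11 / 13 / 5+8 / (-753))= 756745733681 / 3044300688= 248.58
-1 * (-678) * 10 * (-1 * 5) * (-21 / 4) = 177975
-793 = -793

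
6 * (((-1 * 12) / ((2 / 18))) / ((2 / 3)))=-972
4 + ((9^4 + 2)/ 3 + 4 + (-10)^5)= -293413/ 3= -97804.33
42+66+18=126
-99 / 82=-1.21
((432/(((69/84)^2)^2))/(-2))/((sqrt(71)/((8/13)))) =-1062125568 * sqrt(71)/258293243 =-34.65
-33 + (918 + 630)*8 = 12351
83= 83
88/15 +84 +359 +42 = 7363/15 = 490.87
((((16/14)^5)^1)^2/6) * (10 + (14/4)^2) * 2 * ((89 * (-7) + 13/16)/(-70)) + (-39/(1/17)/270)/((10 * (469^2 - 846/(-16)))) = 196224163113765937994/783070773963406425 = 250.58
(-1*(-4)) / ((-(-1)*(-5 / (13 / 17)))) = -52 / 85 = -0.61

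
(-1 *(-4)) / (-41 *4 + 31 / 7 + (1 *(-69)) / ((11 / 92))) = -308 / 56723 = -0.01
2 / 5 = 0.40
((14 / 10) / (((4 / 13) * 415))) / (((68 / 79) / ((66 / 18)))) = 79079 / 1693200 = 0.05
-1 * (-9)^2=-81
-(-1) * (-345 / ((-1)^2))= -345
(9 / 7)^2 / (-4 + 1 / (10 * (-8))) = -2160 / 5243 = -0.41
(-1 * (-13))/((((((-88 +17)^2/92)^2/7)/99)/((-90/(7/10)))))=-9803851200/25411681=-385.80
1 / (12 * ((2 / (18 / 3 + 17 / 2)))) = 29 / 48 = 0.60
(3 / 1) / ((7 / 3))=9 / 7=1.29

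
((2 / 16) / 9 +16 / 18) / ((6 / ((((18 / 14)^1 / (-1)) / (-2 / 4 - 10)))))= 0.02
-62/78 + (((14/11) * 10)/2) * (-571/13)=-120251/429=-280.31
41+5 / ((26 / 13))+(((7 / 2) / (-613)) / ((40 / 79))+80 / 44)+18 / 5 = 26382341 / 539440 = 48.91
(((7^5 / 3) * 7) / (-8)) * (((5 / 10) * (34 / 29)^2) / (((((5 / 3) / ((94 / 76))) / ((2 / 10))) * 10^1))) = -1598026367 / 31958000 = -50.00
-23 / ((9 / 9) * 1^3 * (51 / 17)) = -7.67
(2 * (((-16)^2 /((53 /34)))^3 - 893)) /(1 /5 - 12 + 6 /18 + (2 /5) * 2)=-830314.73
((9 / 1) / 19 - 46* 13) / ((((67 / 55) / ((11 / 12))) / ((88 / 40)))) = -15110843 / 15276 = -989.19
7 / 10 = 0.70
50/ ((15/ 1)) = 10/ 3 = 3.33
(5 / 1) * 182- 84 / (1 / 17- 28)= 433678 / 475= 913.01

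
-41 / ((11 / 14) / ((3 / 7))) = -22.36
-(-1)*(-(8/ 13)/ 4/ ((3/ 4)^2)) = -32/ 117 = -0.27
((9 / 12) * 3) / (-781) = -9 / 3124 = -0.00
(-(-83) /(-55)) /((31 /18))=-1494 /1705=-0.88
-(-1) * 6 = 6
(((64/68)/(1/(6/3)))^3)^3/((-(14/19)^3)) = -30166201019662336/40675641638471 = -741.63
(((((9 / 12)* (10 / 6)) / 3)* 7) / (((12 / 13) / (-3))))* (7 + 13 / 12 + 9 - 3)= -76895 / 576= -133.50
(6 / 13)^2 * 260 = 720 / 13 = 55.38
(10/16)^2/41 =25/2624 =0.01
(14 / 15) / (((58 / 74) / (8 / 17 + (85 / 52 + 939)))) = 215471683 / 192270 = 1120.67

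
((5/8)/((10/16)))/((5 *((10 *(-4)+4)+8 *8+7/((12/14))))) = 6/1085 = 0.01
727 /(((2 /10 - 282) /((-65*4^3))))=15121600 /1409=10732.15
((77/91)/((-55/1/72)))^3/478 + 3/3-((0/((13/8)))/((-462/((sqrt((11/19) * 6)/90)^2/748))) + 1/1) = -186624/65635375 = -0.00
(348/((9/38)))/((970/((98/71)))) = 215992/103305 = 2.09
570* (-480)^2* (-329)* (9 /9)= -43206912000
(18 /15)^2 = 36 /25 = 1.44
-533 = -533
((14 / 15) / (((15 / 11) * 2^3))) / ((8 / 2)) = 77 / 3600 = 0.02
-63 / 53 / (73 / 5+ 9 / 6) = -90 / 1219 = -0.07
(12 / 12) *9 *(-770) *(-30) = 207900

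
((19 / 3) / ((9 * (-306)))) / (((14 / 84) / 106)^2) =-426968 / 459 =-930.21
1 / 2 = 0.50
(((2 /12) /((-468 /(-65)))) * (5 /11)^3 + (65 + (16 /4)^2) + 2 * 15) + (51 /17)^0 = 32200177 /287496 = 112.00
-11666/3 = -3888.67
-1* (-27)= 27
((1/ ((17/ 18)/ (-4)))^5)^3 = -7244150201408990671659859968/ 2862423051509815793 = -2530775525.16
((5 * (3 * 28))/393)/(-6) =-70/393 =-0.18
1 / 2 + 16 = 33 / 2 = 16.50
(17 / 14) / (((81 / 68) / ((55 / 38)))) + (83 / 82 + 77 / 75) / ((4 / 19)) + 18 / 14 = 1099440631 / 88338600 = 12.45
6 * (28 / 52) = 42 / 13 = 3.23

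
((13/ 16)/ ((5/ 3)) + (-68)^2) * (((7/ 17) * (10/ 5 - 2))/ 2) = 0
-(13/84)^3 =-2197/592704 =-0.00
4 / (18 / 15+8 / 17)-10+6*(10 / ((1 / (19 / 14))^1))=36690 / 497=73.82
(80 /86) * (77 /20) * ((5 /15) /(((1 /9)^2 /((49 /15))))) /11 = 6174 /215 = 28.72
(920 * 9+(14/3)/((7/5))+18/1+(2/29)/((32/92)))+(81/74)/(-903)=32174042123/3875676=8301.53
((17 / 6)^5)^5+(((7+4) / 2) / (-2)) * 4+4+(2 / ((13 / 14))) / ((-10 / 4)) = 375090781788118277447777972015569 / 1847968721945430589440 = 202974637683.94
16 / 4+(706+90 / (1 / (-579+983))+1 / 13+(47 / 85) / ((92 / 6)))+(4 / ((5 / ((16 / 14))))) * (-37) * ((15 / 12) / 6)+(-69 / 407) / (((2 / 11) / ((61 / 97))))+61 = 71110140388171 / 1915503135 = 37123.48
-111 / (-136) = 111 / 136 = 0.82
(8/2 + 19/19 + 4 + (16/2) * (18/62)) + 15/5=444/31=14.32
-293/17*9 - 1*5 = -2722/17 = -160.12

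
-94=-94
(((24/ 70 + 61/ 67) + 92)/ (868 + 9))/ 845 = 218679/ 1737797425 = 0.00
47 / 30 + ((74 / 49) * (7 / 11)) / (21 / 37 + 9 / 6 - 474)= 14024673 / 8963570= 1.56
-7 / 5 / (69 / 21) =-49 / 115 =-0.43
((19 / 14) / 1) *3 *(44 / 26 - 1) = 513 / 182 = 2.82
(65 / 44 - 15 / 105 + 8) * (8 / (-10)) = -575 / 77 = -7.47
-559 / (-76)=559 / 76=7.36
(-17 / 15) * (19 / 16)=-323 / 240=-1.35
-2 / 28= -1 / 14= -0.07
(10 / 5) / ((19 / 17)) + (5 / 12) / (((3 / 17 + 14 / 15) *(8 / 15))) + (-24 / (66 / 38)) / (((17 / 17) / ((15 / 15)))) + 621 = 1153934775 / 1892704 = 609.68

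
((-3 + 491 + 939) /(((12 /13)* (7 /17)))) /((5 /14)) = 315367 /30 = 10512.23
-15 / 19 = -0.79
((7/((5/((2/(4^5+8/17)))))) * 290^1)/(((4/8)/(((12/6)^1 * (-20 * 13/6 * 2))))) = -274.77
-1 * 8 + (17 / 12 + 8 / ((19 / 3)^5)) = -195588493 / 29713188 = -6.58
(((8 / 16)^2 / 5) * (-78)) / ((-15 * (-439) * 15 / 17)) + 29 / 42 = 794914 / 1152375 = 0.69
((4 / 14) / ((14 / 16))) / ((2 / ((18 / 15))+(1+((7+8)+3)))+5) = 0.01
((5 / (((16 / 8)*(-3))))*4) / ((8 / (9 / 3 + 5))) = -3.33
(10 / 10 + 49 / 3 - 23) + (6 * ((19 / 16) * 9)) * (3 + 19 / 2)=38203 / 48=795.90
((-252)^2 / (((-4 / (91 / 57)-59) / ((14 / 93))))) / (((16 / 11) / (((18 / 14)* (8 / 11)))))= -17336592 / 173507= -99.92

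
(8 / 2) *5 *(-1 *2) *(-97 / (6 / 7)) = 13580 / 3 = 4526.67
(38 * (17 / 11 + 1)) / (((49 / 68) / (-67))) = -692512 / 77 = -8993.66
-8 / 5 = -1.60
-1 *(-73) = 73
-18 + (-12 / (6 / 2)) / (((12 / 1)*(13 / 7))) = -18.18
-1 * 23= -23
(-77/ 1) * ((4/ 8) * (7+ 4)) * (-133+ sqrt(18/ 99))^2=-14982737/ 2+ 10241 * sqrt(22)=-7443333.95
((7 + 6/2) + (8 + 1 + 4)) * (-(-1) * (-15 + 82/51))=-308.02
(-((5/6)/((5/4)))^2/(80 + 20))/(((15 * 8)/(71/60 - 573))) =34309/1620000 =0.02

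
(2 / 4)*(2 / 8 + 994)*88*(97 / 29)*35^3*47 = 8551100317375 / 29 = 294865528185.34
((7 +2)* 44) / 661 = 396 / 661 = 0.60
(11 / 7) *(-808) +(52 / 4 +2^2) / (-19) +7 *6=-163405 / 133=-1228.61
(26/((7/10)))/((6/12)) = 520/7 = 74.29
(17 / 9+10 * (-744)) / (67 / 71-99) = 4752953 / 62658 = 75.86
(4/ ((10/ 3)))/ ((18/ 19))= 19/ 15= 1.27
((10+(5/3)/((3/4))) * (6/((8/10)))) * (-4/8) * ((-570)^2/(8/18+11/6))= -268042500/41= -6537621.95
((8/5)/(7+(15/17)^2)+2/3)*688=2529776/4215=600.18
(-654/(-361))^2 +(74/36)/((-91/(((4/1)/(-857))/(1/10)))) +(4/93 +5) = 23609218594397/2835572927733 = 8.33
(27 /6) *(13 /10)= 117 /20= 5.85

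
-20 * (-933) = 18660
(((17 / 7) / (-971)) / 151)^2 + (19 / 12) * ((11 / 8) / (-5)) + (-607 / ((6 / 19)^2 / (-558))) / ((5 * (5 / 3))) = 1030405218191509895747 / 2528131594581600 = 407575.78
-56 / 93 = -0.60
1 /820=0.00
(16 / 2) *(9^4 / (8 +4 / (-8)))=34992 / 5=6998.40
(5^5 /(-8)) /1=-3125 /8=-390.62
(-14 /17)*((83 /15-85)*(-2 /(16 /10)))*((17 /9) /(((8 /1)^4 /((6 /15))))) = -1043 /69120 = -0.02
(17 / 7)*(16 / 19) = 272 / 133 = 2.05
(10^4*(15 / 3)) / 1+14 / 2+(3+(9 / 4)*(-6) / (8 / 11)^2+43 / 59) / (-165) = 5664807923 / 113280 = 50007.13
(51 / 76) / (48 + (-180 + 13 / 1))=-0.01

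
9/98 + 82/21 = 1175/294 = 4.00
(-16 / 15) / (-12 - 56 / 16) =32 / 465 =0.07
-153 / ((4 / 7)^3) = -52479 / 64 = -819.98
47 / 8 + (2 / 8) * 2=51 / 8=6.38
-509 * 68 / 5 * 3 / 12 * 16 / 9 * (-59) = 8168432 / 45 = 181520.71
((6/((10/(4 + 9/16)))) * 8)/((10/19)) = 4161/100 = 41.61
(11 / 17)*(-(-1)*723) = 7953 / 17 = 467.82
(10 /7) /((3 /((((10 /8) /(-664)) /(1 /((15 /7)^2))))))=-1875 /455504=-0.00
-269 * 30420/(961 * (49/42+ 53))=-755352/4805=-157.20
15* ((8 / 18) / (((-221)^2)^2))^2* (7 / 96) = 0.00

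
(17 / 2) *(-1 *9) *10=-765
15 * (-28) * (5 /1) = -2100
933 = 933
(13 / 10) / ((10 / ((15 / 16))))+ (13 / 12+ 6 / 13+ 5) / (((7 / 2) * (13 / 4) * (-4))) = -24949 / 1135680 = -0.02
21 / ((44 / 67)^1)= 1407 / 44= 31.98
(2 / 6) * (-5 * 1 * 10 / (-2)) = 25 / 3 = 8.33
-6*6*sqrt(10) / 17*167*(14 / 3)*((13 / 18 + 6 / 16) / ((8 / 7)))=-646457*sqrt(10) / 408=-5010.48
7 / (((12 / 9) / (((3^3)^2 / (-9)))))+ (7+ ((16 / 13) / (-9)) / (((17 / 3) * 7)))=-7764457 / 18564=-418.25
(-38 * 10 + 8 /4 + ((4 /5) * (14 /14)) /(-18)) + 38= -15302 /45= -340.04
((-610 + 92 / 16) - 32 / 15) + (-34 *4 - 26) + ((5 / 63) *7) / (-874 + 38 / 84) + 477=-213811729 / 733780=-291.38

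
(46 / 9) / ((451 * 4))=23 / 8118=0.00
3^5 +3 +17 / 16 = 3953 / 16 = 247.06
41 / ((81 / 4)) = 164 / 81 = 2.02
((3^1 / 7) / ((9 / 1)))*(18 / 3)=2 / 7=0.29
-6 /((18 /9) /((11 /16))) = -33 /16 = -2.06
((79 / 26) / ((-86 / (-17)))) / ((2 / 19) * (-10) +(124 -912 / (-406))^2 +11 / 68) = 17876010901 / 474328780126071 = 0.00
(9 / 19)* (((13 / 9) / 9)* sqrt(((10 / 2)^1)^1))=13* sqrt(5) / 171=0.17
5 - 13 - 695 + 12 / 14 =-4915 / 7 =-702.14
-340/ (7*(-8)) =6.07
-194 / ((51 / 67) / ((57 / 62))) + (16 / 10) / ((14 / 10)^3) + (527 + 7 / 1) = 54277791 / 180761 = 300.27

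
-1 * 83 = -83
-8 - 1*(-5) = -3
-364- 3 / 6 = -729 / 2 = -364.50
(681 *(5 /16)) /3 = 1135 /16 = 70.94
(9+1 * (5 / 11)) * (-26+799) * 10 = 73083.64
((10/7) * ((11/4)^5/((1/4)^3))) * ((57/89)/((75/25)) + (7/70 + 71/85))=399889633/24208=16518.90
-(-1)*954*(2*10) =19080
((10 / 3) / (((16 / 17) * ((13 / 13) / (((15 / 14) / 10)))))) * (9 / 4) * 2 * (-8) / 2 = -765 / 112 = -6.83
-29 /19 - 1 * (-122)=2289 /19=120.47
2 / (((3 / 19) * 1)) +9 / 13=521 / 39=13.36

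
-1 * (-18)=18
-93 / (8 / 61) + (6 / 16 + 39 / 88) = -62331 / 88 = -708.31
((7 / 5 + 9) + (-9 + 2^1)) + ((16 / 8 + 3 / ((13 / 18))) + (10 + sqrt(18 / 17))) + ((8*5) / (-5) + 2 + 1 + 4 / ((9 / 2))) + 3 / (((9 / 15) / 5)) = 3*sqrt(34) / 17 + 23659 / 585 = 41.47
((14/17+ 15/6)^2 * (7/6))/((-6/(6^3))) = -268149/578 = -463.93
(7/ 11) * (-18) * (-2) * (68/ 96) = 357/ 22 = 16.23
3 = 3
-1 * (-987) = 987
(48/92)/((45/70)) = 56/69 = 0.81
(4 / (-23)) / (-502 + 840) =-2 / 3887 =-0.00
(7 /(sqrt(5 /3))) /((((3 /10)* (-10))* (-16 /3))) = 7* sqrt(15) /80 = 0.34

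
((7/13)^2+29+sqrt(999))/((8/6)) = 7425/338+9 * sqrt(111)/4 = 45.67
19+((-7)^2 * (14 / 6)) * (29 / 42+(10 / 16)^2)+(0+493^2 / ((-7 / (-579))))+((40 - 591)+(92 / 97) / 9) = 20103216.14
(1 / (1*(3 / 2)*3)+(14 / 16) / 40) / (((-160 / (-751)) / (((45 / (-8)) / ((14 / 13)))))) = -6863389 / 1146880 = -5.98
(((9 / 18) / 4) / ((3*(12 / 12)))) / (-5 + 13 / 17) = -17 / 1728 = -0.01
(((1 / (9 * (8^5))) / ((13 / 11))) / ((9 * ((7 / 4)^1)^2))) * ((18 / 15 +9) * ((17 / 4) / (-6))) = -0.00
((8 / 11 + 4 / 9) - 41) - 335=-37108 / 99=-374.83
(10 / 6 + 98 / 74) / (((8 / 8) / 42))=4648 / 37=125.62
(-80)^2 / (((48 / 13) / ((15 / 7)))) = 26000 / 7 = 3714.29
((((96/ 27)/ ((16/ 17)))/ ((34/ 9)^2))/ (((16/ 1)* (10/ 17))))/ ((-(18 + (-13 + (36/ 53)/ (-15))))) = -477/ 84032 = -0.01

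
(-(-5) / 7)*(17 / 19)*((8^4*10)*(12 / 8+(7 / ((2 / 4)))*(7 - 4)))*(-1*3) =-454348800 / 133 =-3416156.39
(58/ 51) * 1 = 58/ 51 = 1.14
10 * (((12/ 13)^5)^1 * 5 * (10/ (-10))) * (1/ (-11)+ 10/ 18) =-63590400/ 4084223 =-15.57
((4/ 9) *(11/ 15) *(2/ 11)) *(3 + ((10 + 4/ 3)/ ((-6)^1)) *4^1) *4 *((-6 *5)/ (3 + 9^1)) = 2.70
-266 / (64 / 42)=-2793 / 16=-174.56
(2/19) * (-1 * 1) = -2/19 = -0.11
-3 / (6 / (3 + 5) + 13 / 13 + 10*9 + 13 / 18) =-0.03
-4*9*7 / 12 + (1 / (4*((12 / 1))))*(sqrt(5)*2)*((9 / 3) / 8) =-21 + sqrt(5) / 64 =-20.97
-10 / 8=-5 / 4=-1.25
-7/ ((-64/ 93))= 651/ 64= 10.17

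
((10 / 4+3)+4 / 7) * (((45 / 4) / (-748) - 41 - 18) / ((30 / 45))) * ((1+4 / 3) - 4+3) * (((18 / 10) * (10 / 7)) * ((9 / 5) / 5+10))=-58798809 / 3080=-19090.52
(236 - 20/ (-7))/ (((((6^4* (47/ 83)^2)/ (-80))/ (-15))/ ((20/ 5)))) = 1151840800/ 417501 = 2758.89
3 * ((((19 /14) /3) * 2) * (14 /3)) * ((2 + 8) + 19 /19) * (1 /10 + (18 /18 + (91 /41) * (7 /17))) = 977911 /3485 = 280.61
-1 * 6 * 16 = -96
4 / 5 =0.80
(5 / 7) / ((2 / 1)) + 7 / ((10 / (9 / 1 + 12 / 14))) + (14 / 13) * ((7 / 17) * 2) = 62994 / 7735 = 8.14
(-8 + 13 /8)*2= -51 /4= -12.75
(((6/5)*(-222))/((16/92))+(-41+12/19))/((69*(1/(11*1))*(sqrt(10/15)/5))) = -821458*sqrt(6)/1311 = -1534.82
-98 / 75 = -1.31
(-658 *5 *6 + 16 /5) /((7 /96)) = -9473664 /35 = -270676.11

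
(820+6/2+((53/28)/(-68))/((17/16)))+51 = 1768049/2023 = 873.97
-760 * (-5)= 3800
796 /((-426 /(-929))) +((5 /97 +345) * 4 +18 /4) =128948777 /41322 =3120.58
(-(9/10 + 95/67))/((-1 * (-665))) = -1553/445550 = -0.00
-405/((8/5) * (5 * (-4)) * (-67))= -405/2144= -0.19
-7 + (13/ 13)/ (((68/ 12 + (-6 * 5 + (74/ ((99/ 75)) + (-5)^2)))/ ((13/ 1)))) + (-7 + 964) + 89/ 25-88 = 1038947/ 1200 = 865.79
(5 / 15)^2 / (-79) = -1 / 711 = -0.00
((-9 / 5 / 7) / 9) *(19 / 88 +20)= -0.58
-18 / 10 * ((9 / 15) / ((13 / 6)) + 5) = -3087 / 325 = -9.50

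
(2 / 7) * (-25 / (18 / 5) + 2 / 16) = -491 / 252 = -1.95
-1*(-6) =6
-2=-2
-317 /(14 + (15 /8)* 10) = -1268 /131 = -9.68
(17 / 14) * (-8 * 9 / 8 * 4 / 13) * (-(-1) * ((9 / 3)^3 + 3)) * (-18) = 165240 / 91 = 1815.82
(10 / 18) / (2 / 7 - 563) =-35 / 35451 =-0.00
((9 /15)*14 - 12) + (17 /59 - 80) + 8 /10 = -24341 /295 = -82.51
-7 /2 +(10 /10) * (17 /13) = -57 /26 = -2.19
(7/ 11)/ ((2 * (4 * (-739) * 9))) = -7/ 585288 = -0.00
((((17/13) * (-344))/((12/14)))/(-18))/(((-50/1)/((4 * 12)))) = -81872/2925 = -27.99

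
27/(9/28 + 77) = 0.35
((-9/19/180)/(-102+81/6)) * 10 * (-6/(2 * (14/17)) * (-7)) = 17/2242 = 0.01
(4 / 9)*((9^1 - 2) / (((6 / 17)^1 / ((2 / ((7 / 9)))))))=68 / 3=22.67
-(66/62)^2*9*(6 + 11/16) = -1048707/15376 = -68.20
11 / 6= 1.83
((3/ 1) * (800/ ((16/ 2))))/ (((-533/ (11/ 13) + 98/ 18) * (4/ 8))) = -29700/ 30911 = -0.96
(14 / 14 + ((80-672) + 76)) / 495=-103 / 99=-1.04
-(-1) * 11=11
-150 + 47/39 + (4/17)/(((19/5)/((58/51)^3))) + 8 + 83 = -32141103994/557001549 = -57.70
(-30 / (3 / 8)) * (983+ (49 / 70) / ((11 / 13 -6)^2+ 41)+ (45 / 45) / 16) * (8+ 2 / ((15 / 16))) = -68246333624 / 85635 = -796944.40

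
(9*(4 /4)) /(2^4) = 9 /16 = 0.56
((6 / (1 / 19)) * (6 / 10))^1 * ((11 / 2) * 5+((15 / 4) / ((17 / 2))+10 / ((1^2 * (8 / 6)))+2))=217683 / 85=2560.98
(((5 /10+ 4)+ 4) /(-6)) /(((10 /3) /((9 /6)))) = -51 /80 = -0.64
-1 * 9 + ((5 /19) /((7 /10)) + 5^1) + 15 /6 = -299 /266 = -1.12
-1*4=-4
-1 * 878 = -878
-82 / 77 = -1.06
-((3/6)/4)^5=-1/32768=-0.00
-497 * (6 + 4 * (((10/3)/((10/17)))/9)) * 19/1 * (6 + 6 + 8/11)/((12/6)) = -152032300/297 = -511893.27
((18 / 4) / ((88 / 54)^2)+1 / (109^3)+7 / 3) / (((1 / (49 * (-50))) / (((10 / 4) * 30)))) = -1855585086569375 / 2507176144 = -740109.58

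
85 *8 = 680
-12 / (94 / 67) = -402 / 47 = -8.55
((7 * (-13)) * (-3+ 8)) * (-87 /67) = 39585 /67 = 590.82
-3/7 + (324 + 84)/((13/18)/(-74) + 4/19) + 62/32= 1157333057/569072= 2033.72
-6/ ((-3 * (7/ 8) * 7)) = 16/ 49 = 0.33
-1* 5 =-5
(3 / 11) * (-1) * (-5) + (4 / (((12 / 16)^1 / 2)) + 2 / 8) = 12.28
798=798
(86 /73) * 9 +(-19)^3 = -499933 /73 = -6848.40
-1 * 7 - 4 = -11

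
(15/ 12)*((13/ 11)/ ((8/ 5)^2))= 1625/ 2816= 0.58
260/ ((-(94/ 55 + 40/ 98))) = -350350/ 2853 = -122.80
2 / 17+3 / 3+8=155 / 17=9.12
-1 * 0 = 0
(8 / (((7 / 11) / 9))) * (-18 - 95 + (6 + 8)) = -78408 / 7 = -11201.14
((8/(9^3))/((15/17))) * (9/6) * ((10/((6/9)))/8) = 17/486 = 0.03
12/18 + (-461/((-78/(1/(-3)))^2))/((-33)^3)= 0.67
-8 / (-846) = 4 / 423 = 0.01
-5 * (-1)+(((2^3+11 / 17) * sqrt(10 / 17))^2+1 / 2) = 486223 / 9826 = 49.48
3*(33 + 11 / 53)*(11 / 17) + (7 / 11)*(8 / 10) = 3219628 / 49555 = 64.97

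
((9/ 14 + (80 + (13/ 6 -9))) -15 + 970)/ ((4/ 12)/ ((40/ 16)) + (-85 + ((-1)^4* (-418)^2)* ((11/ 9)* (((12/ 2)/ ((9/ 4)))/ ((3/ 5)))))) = 2916675/ 2690509003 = 0.00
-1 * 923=-923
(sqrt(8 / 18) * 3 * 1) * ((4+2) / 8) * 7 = 21 / 2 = 10.50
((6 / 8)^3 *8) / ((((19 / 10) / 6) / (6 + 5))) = 117.24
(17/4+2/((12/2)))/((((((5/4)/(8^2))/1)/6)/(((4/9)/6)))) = 2816/27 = 104.30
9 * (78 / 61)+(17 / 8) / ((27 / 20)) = 43093 / 3294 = 13.08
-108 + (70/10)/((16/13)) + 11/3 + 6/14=-33001/336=-98.22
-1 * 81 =-81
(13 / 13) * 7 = 7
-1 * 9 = -9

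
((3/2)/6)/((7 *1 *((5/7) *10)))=1/200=0.00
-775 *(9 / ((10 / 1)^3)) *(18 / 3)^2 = -251.10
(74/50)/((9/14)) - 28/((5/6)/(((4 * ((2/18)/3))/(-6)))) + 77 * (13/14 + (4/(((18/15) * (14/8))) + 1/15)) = 305683/1350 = 226.43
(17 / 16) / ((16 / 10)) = 85 / 128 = 0.66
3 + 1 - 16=-12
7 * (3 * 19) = 399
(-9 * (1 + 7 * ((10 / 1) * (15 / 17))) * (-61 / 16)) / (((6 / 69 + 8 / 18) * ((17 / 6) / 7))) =231490791 / 23120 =10012.58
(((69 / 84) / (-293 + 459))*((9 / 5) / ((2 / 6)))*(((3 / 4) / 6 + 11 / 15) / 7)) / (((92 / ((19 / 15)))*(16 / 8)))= 5871 / 260288000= 0.00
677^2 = 458329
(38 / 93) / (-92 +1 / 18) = -228 / 51305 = -0.00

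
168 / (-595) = -24 / 85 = -0.28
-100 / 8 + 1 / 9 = -223 / 18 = -12.39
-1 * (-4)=4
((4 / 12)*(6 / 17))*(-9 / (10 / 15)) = -27 / 17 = -1.59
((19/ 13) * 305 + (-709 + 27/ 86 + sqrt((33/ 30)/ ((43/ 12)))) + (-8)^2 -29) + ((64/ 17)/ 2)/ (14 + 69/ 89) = -227.24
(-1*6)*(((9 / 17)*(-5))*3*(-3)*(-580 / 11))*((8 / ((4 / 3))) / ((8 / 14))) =14798700 / 187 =79137.43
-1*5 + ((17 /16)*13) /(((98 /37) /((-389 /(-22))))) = 3008373 /34496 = 87.21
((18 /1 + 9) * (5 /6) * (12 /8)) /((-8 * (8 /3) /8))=-405 /32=-12.66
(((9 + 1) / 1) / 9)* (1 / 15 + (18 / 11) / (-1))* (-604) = 312872 / 297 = 1053.44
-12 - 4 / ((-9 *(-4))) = -109 / 9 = -12.11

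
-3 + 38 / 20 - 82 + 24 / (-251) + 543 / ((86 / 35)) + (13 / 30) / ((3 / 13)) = 27134353 / 194274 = 139.67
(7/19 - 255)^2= 23406244/361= 64837.24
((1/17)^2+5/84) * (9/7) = 4587/56644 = 0.08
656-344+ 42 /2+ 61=394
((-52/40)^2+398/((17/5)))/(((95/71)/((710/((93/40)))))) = 1356855724/50065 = 27101.88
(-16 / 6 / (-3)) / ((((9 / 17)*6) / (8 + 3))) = 748 / 243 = 3.08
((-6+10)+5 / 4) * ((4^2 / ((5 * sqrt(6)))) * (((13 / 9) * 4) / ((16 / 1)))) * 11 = 1001 * sqrt(6) / 90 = 27.24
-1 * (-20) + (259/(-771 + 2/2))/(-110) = 242037/12100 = 20.00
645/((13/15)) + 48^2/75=251859/325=774.95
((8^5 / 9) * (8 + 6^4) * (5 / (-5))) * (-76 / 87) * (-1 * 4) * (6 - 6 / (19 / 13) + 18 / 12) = -14698938368 / 261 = -56317771.52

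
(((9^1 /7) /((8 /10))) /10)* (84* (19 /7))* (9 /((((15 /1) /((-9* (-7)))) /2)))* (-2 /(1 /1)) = -27702 /5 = -5540.40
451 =451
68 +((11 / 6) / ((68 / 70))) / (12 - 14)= 27359 / 408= 67.06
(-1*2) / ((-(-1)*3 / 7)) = -14 / 3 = -4.67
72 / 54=4 / 3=1.33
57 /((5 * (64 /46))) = 8.19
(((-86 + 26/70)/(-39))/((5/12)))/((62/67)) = 401598/70525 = 5.69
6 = 6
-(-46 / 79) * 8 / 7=368 / 553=0.67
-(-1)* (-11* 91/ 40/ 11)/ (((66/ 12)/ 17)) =-1547/ 220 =-7.03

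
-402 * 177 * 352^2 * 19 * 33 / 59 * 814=-76264878108672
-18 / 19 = -0.95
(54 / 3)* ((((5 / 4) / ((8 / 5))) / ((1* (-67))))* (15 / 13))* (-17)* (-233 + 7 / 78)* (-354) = 61497565875 / 181168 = 339450.49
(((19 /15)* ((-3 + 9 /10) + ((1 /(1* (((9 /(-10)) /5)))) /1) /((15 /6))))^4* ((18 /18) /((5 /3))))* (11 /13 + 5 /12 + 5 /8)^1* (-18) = -1757632619267226829 /95954625000000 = -18317.33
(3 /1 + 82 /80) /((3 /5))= 161 /24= 6.71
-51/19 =-2.68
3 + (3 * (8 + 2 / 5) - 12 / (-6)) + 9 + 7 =231 / 5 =46.20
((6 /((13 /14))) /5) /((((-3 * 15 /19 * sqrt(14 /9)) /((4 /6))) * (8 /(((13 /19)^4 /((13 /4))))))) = -338 * sqrt(14) /514425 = -0.00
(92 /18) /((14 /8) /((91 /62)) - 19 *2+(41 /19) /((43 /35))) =-977132 /6701031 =-0.15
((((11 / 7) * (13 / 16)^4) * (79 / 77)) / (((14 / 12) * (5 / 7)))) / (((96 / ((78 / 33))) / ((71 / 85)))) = 2082582437 / 120101273600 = 0.02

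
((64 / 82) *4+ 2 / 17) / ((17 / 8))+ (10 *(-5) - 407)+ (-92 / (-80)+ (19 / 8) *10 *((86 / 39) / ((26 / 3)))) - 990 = -14400667733 / 10012405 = -1438.28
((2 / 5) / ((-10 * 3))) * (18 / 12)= -1 / 50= -0.02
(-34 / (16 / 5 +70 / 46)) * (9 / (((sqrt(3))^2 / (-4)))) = 15640 / 181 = 86.41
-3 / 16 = -0.19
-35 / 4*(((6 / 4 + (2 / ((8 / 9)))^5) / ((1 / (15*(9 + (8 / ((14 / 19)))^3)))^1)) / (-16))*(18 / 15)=172172486925 / 229376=750612.47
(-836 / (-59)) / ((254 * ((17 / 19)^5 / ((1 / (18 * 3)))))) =517504691 / 287252689527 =0.00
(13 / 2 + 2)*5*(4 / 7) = 170 / 7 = 24.29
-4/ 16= -1/ 4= -0.25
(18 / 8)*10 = 45 / 2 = 22.50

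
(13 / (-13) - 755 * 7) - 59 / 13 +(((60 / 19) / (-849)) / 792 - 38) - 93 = -75036250145 / 13840398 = -5421.54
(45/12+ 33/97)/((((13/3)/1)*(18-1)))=4761/85748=0.06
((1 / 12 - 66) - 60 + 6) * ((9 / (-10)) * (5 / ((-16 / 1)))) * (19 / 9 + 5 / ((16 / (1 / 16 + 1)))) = -8100131 / 98304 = -82.40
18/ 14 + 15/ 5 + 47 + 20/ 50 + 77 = 128.69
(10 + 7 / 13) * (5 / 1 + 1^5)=822 / 13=63.23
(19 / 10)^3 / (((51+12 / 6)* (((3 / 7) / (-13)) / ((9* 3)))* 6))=-1872507 / 106000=-17.67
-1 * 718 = -718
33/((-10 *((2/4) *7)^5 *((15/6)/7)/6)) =-6336/60025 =-0.11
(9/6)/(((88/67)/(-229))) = -46029/176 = -261.53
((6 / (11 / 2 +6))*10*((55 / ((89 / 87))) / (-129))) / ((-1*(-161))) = -191400 / 14171381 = -0.01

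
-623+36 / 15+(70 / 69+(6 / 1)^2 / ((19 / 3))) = -4024123 / 6555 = -613.90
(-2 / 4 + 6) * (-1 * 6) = -33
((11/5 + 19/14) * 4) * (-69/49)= -34362/1715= -20.04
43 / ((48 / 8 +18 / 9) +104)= 0.38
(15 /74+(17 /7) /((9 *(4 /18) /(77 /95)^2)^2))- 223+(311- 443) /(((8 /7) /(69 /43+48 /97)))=-23381620055224583 /50280122417500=-465.03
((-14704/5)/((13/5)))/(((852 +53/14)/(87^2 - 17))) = -1554624512/155753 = -9981.35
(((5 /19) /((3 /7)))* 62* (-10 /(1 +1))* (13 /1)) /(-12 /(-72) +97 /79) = -22285900 /12559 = -1774.50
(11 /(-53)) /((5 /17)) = -187 /265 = -0.71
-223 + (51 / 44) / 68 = -39245 / 176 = -222.98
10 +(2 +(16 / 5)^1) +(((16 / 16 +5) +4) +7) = 161 / 5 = 32.20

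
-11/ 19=-0.58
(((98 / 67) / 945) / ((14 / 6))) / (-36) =-1 / 54270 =-0.00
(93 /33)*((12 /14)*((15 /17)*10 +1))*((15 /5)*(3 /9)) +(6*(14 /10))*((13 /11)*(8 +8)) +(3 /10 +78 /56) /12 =19133077 /104720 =182.71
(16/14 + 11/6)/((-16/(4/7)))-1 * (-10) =11635/1176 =9.89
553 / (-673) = -0.82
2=2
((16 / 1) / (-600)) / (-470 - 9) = 2 / 35925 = 0.00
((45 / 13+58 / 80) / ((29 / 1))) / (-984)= -2177 / 14838720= -0.00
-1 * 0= 0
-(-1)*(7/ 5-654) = -3263/ 5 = -652.60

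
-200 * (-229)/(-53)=-45800/53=-864.15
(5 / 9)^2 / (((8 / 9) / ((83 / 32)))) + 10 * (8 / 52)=73055 / 29952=2.44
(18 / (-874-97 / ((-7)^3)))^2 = 0.00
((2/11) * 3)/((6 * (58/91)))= 91/638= 0.14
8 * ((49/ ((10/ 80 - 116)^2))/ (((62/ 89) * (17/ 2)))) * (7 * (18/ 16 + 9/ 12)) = 9768640/ 150955461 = 0.06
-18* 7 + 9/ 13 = -1629/ 13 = -125.31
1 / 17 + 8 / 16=19 / 34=0.56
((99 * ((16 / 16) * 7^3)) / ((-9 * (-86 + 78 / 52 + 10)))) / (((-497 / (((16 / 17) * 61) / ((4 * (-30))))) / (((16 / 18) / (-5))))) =-1052128 / 121394025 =-0.01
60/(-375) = -4/25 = -0.16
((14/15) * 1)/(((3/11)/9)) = 154/5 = 30.80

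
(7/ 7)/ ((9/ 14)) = 14/ 9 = 1.56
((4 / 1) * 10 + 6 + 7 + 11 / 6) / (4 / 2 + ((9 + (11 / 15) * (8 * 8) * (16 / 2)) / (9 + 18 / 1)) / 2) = 44415 / 7387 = 6.01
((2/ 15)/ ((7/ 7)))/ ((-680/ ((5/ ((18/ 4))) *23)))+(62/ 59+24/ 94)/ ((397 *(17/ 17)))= -8695283/ 5053043790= -0.00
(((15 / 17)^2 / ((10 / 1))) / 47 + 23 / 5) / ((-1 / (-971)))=606916753 / 135830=4468.21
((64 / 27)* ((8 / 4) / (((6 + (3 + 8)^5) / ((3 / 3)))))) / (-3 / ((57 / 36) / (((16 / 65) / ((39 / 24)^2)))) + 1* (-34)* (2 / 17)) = -39520 / 5607582561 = -0.00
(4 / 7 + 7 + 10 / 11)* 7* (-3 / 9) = -653 / 33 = -19.79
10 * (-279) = -2790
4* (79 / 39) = 8.10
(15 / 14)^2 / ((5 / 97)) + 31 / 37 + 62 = 617205 / 7252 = 85.11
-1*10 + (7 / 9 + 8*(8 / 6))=13 / 9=1.44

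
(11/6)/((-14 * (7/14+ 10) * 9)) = -11/7938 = -0.00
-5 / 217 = -0.02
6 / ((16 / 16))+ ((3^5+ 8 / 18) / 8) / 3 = 3487 / 216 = 16.14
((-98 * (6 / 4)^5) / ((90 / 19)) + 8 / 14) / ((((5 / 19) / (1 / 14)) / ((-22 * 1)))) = 36641671 / 39200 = 934.74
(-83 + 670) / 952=587 / 952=0.62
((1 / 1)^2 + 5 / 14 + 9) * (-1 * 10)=-725 / 7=-103.57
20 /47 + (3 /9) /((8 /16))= 154 /141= 1.09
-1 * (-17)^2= -289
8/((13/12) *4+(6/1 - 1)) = 6/7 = 0.86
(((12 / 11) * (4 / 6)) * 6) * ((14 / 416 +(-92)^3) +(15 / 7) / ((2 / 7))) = -485896611 / 143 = -3397878.40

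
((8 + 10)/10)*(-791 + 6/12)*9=-128061/10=-12806.10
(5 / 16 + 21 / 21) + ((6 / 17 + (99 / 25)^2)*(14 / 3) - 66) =1723861 / 170000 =10.14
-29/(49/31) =-899/49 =-18.35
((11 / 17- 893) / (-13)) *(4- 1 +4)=480.50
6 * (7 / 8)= 21 / 4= 5.25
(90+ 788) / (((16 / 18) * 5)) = 3951 / 20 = 197.55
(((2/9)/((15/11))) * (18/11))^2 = 16/225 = 0.07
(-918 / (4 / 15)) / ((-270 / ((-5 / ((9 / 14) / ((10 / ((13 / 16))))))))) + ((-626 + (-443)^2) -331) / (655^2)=-20413973612 / 16731975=-1220.06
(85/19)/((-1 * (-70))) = 17/266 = 0.06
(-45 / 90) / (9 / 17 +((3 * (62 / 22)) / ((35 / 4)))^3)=-970132625 / 2777480082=-0.35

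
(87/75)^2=841/625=1.35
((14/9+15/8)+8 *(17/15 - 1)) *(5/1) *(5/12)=8095/864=9.37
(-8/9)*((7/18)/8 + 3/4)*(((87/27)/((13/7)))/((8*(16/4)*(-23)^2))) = -1015/13950144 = -0.00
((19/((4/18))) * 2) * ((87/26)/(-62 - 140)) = -14877/5252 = -2.83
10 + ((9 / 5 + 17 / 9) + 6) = 886 / 45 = 19.69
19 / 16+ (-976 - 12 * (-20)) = -11757 / 16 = -734.81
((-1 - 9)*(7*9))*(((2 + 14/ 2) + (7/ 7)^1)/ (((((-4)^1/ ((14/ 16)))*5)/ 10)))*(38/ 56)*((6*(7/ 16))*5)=3142125/ 128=24547.85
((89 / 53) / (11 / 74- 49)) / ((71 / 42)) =-92204 / 4534415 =-0.02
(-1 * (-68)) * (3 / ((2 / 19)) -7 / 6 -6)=4352 / 3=1450.67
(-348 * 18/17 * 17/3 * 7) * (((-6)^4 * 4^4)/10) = -484923801.60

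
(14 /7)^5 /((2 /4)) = 64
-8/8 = -1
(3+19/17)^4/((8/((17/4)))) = 152.72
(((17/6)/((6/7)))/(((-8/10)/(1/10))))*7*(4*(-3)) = 833/24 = 34.71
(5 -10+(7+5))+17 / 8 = 73 / 8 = 9.12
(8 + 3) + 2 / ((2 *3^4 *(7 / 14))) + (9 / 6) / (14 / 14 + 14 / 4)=11.36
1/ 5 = 0.20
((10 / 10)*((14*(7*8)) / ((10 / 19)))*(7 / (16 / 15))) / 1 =19551 / 2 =9775.50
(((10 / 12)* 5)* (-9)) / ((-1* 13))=75 / 26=2.88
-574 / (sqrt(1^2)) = -574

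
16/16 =1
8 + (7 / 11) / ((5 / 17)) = 559 / 55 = 10.16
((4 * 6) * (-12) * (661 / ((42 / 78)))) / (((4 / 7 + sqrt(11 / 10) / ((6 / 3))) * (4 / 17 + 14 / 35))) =-1869836800 / 303 + 163610720 * sqrt(110) / 303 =-507831.99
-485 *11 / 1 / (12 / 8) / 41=-10670 / 123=-86.75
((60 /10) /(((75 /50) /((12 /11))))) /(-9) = -0.48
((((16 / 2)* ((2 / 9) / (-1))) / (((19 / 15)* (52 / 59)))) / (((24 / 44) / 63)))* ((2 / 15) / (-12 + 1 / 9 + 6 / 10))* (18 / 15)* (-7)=-572418 / 31369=-18.25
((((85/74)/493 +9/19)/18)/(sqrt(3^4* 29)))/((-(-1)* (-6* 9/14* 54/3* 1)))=-135863* sqrt(29)/93096338472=-0.00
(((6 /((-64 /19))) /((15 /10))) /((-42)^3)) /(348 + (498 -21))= 19 /977961600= 0.00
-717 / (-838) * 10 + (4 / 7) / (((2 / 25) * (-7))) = 154715 / 20531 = 7.54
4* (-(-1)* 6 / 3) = 8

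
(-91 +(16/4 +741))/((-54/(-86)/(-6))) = -18748/3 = -6249.33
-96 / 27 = -32 / 9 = -3.56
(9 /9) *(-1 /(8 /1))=-1 /8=-0.12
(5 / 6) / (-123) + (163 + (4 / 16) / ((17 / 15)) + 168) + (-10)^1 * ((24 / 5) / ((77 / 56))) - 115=181.30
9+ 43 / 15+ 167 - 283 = -1562 / 15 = -104.13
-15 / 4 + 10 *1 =25 / 4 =6.25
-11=-11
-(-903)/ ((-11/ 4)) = -328.36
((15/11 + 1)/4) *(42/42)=13/22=0.59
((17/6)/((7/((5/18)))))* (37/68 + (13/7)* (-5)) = -0.98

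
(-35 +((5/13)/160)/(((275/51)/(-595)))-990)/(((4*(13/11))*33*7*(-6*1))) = 0.16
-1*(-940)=940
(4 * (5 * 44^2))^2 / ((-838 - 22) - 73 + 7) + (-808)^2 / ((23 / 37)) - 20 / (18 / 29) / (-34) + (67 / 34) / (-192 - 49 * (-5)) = -98232716754211 / 172705482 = -568787.49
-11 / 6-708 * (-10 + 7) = 12733 / 6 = 2122.17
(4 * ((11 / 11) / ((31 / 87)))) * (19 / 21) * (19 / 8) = 10469 / 434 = 24.12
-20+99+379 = 458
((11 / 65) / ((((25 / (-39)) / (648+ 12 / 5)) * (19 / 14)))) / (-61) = 1502424 / 724375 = 2.07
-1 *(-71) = 71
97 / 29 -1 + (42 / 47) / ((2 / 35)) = 24511 / 1363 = 17.98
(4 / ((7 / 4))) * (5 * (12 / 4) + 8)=368 / 7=52.57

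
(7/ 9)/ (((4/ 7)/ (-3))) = -49/ 12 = -4.08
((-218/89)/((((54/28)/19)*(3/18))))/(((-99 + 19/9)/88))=131.51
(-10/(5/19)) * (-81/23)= 3078/23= 133.83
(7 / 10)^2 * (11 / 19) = 539 / 1900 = 0.28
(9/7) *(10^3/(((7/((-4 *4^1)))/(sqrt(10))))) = -144000 *sqrt(10)/49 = -9293.22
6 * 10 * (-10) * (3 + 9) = -7200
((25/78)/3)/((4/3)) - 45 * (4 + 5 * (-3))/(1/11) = 1698865/312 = 5445.08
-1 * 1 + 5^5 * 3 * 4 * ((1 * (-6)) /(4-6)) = 112499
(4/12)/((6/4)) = 2/9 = 0.22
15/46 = 0.33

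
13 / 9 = 1.44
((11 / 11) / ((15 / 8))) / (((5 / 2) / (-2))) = -32 / 75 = -0.43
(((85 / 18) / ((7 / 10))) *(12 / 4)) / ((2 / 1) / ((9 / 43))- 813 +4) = -255 / 10073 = -0.03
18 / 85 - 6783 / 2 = -576519 / 170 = -3391.29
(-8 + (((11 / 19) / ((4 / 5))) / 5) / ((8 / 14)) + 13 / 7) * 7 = -12533 / 304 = -41.23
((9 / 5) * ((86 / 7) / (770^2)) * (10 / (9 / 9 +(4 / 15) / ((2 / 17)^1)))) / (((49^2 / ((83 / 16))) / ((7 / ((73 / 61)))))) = 5878143 / 4073638978640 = 0.00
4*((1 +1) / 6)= 4 / 3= 1.33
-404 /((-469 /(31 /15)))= 12524 /7035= 1.78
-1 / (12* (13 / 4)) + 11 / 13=32 / 39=0.82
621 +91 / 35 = 3118 / 5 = 623.60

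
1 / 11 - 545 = -5994 / 11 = -544.91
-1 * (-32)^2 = -1024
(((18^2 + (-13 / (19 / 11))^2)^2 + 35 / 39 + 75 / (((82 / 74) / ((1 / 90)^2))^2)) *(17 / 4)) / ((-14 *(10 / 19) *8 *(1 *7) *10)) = -876655685816936907347 / 5874334286446080000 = -149.23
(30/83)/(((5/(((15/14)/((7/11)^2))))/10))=1.91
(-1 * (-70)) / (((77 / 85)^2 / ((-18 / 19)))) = -1300500 / 16093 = -80.81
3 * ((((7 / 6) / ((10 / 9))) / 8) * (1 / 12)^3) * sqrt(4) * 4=7 / 3840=0.00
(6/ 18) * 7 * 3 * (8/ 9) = 56/ 9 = 6.22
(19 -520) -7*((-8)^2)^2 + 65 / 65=-29172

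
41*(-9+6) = -123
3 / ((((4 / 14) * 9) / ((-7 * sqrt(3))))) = -14.15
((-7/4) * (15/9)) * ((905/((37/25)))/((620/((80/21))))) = -113125/10323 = -10.96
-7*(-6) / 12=7 / 2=3.50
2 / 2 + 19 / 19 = 2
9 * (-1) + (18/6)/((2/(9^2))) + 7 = 239/2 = 119.50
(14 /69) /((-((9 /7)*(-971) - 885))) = 49 /515223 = 0.00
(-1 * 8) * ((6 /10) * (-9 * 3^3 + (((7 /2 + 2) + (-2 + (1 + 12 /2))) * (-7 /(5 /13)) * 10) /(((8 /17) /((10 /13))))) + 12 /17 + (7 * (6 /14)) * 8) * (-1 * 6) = -8141004 /85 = -95776.52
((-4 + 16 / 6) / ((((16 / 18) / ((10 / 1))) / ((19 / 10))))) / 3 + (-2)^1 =-23 / 2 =-11.50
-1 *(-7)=7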